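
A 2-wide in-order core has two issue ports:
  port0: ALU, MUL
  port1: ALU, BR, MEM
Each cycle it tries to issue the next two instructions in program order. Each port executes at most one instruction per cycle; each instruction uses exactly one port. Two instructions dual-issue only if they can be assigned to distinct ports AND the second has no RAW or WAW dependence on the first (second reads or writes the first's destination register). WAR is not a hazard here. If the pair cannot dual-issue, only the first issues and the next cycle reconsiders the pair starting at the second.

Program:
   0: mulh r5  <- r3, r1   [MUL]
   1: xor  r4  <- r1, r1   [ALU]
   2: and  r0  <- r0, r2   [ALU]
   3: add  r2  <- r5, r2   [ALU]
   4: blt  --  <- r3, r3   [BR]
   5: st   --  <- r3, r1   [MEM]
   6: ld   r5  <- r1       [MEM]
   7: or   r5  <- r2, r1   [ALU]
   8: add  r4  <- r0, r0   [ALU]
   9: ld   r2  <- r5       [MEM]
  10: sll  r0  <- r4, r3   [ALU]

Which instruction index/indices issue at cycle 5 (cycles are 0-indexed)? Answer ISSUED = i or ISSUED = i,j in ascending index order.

  cy0 -> i0/i1 (mulh+xor) dual
  cy1 -> i2/i3 (and+add) dual
  cy2 -> i4 (blt) no-port BR/MEM
  cy3 -> i5 (st) no-port MEM/MEM
  cy4 -> i6 (ld) WAW r5
  cy5 -> i7/i8 (or+add) dual
  cy6 -> i9/i10 (ld+sll) dual

ISSUED = 7,8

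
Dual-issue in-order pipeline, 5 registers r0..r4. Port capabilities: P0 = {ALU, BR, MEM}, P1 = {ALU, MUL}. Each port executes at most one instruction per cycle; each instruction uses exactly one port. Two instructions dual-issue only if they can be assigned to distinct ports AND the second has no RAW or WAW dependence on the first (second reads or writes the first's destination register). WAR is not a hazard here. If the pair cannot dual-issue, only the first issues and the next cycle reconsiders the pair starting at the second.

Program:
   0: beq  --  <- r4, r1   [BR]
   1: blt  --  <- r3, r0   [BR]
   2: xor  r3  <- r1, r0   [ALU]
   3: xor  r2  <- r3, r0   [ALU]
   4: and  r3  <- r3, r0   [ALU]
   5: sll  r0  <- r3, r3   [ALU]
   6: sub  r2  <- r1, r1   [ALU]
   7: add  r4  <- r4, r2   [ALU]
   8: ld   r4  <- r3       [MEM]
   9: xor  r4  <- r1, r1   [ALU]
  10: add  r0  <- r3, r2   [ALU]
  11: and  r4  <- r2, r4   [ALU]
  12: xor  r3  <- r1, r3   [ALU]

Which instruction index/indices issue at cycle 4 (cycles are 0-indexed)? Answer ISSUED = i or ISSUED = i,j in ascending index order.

ISSUED = 7

c0: i0 beq.BR  no-port BR/BR
c1: i1,i2 blt.BR/xor.ALU  dual
c2: i3,i4 xor.ALU/and.ALU  dual
c3: i5,i6 sll.ALU/sub.ALU  dual
c4: i7 add.ALU  WAW r4
c5: i8 ld.MEM  WAW r4
c6: i9,i10 xor.ALU/add.ALU  dual
c7: i11,i12 and.ALU/xor.ALU  dual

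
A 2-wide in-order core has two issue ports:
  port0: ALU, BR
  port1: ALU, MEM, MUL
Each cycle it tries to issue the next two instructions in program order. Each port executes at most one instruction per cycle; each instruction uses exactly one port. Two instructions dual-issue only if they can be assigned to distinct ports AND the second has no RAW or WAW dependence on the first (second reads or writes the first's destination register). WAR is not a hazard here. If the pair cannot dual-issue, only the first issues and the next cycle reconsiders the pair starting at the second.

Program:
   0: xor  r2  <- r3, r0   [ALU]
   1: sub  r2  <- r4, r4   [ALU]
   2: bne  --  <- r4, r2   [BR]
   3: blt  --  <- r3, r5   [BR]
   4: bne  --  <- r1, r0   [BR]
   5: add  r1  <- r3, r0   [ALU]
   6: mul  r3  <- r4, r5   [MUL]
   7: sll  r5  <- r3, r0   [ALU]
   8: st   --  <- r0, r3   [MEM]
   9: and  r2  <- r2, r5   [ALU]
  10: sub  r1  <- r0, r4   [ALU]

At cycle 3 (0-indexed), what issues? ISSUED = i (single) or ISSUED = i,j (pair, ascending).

0. xor @i0  | WAW r2
1. sub @i1  | RAW r2
2. bne @i2  | no-port BR/BR
3. blt @i3  | no-port BR/BR
4. bne+add @i4/i5  | 2-wide
5. mul @i6  | RAW r3
6. sll+st @i7/i8  | 2-wide
7. and+sub @i9/i10  | 2-wide

ISSUED = 3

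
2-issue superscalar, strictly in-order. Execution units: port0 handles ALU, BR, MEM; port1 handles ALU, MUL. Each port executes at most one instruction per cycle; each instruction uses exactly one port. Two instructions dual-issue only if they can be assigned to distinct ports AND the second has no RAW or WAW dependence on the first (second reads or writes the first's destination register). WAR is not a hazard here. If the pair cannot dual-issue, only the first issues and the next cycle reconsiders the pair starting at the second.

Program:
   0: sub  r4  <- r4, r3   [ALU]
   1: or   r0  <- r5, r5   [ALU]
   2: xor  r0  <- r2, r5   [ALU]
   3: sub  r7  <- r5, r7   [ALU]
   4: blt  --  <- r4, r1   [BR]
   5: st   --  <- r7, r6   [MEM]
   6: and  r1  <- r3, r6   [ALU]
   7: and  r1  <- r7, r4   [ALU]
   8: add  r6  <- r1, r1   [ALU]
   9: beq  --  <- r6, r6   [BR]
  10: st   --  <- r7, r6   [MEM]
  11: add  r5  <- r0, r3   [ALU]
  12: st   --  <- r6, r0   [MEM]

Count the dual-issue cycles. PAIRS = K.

[0] i0&i1  sub.ALU/or.ALU  -- dual
[1] i2&i3  xor.ALU/sub.ALU  -- dual
[2] i4  blt.BR  -- no-port BR/MEM
[3] i5&i6  st.MEM/and.ALU  -- dual
[4] i7  and.ALU  -- RAW r1
[5] i8  add.ALU  -- RAW r6
[6] i9  beq.BR  -- no-port BR/MEM
[7] i10&i11  st.MEM/add.ALU  -- dual
[8] i12  st.MEM  -- tail

PAIRS = 4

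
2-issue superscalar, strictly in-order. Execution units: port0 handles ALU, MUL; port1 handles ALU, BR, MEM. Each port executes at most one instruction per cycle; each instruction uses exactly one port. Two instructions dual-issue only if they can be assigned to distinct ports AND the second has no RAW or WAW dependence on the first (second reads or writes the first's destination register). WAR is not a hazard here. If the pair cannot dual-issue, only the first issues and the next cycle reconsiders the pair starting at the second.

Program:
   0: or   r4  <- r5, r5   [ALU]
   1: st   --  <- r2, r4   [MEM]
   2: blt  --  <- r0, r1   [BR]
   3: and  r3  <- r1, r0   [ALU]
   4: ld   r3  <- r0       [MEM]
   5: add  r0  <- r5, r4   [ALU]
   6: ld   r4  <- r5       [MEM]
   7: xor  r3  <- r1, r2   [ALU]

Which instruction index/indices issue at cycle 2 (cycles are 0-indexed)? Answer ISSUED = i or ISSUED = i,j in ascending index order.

  cy0 -> i0 (or.ALU) RAW r4
  cy1 -> i1 (st.MEM) no-port MEM/BR
  cy2 -> i2&i3 (blt.BR+and.ALU) dual
  cy3 -> i4&i5 (ld.MEM+add.ALU) dual
  cy4 -> i6&i7 (ld.MEM+xor.ALU) dual

ISSUED = 2,3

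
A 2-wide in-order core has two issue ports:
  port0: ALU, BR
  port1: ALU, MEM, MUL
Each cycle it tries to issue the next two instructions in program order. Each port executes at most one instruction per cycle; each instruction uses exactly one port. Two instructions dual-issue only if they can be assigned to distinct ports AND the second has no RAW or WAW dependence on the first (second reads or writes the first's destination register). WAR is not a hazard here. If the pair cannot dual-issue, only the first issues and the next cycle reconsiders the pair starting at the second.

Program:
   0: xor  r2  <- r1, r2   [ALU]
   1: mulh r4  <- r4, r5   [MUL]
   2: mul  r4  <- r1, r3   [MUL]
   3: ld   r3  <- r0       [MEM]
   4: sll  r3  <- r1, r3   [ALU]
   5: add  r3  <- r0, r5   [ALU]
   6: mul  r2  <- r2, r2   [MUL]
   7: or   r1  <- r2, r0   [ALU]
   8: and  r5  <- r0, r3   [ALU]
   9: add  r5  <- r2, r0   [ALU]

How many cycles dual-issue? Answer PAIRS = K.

c0: i0,i1 xor mulh  pair
c1: i2 mul  no-port MUL/MEM
c2: i3 ld  RAW+WAW r3
c3: i4 sll  WAW r3
c4: i5,i6 add mul  pair
c5: i7,i8 or and  pair
c6: i9 add  tail

PAIRS = 3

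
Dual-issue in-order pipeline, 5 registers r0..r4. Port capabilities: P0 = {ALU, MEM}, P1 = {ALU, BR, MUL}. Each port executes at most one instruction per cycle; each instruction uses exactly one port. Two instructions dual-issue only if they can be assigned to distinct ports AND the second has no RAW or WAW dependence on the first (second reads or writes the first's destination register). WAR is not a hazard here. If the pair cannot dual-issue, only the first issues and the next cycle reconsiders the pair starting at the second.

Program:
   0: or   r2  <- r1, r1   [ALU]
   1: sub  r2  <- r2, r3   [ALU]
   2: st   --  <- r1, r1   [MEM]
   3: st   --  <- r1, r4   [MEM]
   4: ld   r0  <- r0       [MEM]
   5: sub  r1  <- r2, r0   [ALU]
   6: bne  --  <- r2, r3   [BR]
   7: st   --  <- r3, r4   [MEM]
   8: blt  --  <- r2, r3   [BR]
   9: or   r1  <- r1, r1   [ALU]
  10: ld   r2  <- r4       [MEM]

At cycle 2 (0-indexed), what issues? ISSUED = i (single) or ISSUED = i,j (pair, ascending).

ISSUED = 3

c0: i0 or.ALU  RAW+WAW r2
c1: i1&i2 sub.ALU/st.MEM  dual
c2: i3 st.MEM  no-port MEM/MEM
c3: i4 ld.MEM  RAW r0
c4: i5&i6 sub.ALU/bne.BR  dual
c5: i7&i8 st.MEM/blt.BR  dual
c6: i9&i10 or.ALU/ld.MEM  dual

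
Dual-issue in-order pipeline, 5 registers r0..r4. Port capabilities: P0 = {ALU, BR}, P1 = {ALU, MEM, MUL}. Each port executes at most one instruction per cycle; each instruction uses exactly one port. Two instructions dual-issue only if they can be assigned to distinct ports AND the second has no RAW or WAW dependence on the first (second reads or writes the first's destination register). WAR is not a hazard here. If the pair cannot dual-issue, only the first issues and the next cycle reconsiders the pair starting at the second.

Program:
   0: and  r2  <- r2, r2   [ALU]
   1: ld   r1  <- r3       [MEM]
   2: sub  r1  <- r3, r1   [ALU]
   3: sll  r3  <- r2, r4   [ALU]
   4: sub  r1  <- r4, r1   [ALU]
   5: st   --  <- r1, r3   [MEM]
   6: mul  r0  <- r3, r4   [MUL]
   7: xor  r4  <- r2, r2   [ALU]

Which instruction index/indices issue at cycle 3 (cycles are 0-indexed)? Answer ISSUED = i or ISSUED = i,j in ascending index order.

  cy0 -> i0,i1 (and.ALU+ld.MEM) pair
  cy1 -> i2,i3 (sub.ALU+sll.ALU) pair
  cy2 -> i4 (sub.ALU) RAW r1
  cy3 -> i5 (st.MEM) no-port MEM/MUL
  cy4 -> i6,i7 (mul.MUL+xor.ALU) pair

ISSUED = 5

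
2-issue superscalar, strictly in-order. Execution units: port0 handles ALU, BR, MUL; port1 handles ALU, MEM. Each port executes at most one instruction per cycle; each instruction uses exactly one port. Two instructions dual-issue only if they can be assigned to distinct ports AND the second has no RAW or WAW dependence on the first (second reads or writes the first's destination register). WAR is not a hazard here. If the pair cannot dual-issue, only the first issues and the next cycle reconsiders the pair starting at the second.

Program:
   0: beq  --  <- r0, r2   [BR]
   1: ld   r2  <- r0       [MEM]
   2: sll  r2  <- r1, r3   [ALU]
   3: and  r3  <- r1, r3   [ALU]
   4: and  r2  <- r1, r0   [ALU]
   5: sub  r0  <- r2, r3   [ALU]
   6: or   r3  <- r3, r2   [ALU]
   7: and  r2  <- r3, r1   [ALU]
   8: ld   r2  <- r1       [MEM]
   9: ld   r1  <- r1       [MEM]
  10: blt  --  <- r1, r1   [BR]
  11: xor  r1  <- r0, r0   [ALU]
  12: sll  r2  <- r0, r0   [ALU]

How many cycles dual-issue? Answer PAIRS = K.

PAIRS = 4

t=0 i0&i1:beq+ld ; 2-wide
t=1 i2&i3:sll+and ; 2-wide
t=2 i4:and ; RAW r2
t=3 i5&i6:sub+or ; 2-wide
t=4 i7:and ; WAW r2
t=5 i8:ld ; no-port MEM/MEM
t=6 i9:ld ; RAW r1
t=7 i10&i11:blt+xor ; 2-wide
t=8 i12:sll ; tail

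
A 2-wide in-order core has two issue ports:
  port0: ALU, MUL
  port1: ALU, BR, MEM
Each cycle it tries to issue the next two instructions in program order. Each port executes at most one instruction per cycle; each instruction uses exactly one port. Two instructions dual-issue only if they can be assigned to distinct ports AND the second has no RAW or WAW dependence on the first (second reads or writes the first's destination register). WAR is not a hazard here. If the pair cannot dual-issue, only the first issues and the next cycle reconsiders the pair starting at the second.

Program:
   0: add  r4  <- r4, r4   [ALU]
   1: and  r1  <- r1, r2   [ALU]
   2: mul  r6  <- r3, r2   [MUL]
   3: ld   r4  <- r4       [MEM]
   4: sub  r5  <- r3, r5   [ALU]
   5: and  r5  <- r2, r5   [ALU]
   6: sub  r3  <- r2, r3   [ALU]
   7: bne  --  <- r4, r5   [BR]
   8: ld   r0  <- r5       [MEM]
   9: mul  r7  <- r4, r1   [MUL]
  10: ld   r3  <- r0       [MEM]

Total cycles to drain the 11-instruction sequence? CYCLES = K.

c0: i0&i1 add;and  2-wide
c1: i2&i3 mul;ld  2-wide
c2: i4 sub  RAW+WAW r5
c3: i5&i6 and;sub  2-wide
c4: i7 bne  no-port BR/MEM
c5: i8&i9 ld;mul  2-wide
c6: i10 ld  tail

CYCLES = 7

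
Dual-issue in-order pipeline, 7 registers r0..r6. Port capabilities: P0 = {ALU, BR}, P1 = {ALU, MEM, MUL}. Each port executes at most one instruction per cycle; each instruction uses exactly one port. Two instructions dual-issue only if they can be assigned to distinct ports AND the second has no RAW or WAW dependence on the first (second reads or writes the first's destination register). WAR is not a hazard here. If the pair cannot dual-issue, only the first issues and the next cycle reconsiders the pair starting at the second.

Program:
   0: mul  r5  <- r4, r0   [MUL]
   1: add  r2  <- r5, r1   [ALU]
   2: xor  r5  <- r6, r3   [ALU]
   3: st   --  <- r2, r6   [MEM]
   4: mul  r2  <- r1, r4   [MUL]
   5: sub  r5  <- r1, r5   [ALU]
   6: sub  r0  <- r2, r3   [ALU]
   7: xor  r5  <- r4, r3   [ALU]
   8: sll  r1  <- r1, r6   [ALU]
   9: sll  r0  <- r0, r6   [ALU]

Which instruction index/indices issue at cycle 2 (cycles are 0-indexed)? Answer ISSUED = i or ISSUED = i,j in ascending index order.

ISSUED = 3

  cy0 -> i0 (mul.MUL) RAW r5
  cy1 -> i1&i2 (add.ALU/xor.ALU) pair
  cy2 -> i3 (st.MEM) no-port MEM/MUL
  cy3 -> i4&i5 (mul.MUL/sub.ALU) pair
  cy4 -> i6&i7 (sub.ALU/xor.ALU) pair
  cy5 -> i8&i9 (sll.ALU/sll.ALU) pair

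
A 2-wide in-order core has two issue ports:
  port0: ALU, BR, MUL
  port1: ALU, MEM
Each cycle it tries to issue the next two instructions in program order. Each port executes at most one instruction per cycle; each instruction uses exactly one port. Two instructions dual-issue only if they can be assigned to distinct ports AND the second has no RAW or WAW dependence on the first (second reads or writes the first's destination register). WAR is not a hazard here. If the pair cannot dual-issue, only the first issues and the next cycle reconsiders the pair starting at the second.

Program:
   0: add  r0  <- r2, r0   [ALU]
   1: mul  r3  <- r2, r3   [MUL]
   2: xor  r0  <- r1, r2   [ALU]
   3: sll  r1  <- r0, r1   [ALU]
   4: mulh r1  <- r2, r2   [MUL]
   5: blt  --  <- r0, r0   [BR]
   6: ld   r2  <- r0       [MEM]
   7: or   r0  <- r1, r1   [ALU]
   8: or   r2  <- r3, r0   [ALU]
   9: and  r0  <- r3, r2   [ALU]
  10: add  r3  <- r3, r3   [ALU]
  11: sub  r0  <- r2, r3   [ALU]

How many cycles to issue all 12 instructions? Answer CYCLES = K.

c0: i0+i1 add.ALU mul.MUL  dual
c1: i2 xor.ALU  RAW r0
c2: i3 sll.ALU  WAW r1
c3: i4 mulh.MUL  no-port MUL/BR
c4: i5+i6 blt.BR ld.MEM  dual
c5: i7 or.ALU  RAW r0
c6: i8 or.ALU  RAW r2
c7: i9+i10 and.ALU add.ALU  dual
c8: i11 sub.ALU  tail

CYCLES = 9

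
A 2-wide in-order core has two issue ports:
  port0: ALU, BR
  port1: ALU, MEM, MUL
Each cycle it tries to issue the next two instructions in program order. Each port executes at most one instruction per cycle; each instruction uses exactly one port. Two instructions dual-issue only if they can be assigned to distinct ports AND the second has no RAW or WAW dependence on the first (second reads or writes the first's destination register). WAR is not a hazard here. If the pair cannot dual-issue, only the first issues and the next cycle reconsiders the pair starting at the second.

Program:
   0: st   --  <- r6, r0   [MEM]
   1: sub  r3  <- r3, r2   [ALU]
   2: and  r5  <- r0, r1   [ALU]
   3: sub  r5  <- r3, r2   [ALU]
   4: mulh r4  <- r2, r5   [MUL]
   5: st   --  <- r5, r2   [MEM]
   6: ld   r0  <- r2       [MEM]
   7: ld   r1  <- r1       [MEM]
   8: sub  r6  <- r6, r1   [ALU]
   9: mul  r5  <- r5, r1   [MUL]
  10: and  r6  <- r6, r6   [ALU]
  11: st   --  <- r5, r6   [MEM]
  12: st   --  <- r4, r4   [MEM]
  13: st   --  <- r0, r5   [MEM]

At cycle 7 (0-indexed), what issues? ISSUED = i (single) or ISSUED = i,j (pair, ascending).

ISSUED = 8,9

c0: i0+i1 st.MEM;sub.ALU  dual
c1: i2 and.ALU  WAW r5
c2: i3 sub.ALU  RAW r5
c3: i4 mulh.MUL  no-port MUL/MEM
c4: i5 st.MEM  no-port MEM/MEM
c5: i6 ld.MEM  no-port MEM/MEM
c6: i7 ld.MEM  RAW r1
c7: i8+i9 sub.ALU;mul.MUL  dual
c8: i10 and.ALU  RAW r6
c9: i11 st.MEM  no-port MEM/MEM
c10: i12 st.MEM  no-port MEM/MEM
c11: i13 st.MEM  tail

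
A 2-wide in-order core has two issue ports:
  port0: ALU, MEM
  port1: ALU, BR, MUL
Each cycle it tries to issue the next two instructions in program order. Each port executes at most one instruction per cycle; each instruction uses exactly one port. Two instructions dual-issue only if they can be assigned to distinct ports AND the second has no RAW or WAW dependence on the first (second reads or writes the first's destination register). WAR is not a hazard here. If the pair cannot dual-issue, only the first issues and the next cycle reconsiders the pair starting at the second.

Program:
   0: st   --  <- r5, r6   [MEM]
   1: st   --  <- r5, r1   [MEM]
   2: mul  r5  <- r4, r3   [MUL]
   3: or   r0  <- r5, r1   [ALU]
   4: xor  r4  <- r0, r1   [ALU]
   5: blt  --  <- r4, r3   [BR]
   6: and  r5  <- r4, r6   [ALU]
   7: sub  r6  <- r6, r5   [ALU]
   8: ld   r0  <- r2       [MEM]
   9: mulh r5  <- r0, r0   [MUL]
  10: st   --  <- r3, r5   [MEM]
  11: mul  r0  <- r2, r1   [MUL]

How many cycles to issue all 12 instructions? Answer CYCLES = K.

CYCLES = 8

  cy0 -> i0 (st.MEM) no-port MEM/MEM
  cy1 -> i1/i2 (st.MEM;mul.MUL) 2-wide
  cy2 -> i3 (or.ALU) RAW r0
  cy3 -> i4 (xor.ALU) RAW r4
  cy4 -> i5/i6 (blt.BR;and.ALU) 2-wide
  cy5 -> i7/i8 (sub.ALU;ld.MEM) 2-wide
  cy6 -> i9 (mulh.MUL) RAW r5
  cy7 -> i10/i11 (st.MEM;mul.MUL) 2-wide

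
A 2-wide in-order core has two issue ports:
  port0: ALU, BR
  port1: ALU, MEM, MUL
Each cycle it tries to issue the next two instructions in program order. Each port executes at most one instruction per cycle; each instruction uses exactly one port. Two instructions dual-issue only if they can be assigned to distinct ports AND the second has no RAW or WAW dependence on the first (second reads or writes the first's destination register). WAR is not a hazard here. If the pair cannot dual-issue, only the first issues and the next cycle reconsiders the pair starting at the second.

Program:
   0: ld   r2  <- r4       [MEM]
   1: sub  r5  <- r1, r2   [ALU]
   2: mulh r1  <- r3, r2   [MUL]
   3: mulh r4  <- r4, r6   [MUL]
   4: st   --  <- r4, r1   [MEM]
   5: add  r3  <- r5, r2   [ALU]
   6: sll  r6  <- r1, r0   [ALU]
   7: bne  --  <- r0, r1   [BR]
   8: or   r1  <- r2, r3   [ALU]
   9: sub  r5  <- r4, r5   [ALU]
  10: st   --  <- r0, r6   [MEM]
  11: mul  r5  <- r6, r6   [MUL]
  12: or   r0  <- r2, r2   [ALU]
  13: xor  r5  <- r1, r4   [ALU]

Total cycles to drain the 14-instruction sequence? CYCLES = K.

CYCLES = 9

0. ld.MEM @i0  | RAW r2
1. sub.ALU/mulh.MUL @i1/i2  | pair
2. mulh.MUL @i3  | no-port MUL/MEM
3. st.MEM/add.ALU @i4/i5  | pair
4. sll.ALU/bne.BR @i6/i7  | pair
5. or.ALU/sub.ALU @i8/i9  | pair
6. st.MEM @i10  | no-port MEM/MUL
7. mul.MUL/or.ALU @i11/i12  | pair
8. xor.ALU @i13  | tail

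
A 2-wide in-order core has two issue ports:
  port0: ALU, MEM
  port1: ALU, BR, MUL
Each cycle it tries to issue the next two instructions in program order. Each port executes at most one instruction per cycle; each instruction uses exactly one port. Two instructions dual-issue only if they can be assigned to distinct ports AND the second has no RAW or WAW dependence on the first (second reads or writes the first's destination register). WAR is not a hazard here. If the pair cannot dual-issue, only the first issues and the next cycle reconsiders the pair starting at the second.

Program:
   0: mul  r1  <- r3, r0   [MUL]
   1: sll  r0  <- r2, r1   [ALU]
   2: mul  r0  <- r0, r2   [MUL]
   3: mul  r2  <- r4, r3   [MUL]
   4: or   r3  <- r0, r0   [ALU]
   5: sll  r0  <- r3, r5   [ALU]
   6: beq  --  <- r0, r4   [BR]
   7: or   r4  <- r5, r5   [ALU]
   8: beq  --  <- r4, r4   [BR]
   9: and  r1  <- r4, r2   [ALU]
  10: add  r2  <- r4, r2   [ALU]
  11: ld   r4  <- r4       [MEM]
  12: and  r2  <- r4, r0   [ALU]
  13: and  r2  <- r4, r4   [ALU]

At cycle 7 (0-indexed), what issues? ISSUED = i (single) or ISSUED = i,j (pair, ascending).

#0 head=0: mul i0 RAW r1
#1 head=1: sll i1 RAW+WAW r0
#2 head=2: mul i2 no-port MUL/MUL
#3 head=3: mul/or i3+i4 pair
#4 head=5: sll i5 RAW r0
#5 head=6: beq/or i6+i7 pair
#6 head=8: beq/and i8+i9 pair
#7 head=10: add/ld i10+i11 pair
#8 head=12: and i12 WAW r2
#9 head=13: and i13 tail

ISSUED = 10,11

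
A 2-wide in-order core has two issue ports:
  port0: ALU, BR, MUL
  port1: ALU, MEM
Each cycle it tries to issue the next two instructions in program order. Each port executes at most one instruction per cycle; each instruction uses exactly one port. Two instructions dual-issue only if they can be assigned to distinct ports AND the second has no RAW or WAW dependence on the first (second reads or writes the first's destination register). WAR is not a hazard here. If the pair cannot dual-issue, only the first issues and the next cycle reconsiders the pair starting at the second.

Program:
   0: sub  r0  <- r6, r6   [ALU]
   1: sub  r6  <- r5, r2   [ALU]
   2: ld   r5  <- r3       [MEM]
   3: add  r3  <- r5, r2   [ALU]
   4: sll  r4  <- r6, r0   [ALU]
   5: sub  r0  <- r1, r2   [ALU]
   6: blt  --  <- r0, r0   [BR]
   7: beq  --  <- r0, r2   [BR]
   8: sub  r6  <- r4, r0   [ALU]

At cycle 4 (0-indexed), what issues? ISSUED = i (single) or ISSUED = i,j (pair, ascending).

  cy0 -> i0/i1 (sub+sub) pair
  cy1 -> i2 (ld) RAW r5
  cy2 -> i3/i4 (add+sll) pair
  cy3 -> i5 (sub) RAW r0
  cy4 -> i6 (blt) no-port BR/BR
  cy5 -> i7/i8 (beq+sub) pair

ISSUED = 6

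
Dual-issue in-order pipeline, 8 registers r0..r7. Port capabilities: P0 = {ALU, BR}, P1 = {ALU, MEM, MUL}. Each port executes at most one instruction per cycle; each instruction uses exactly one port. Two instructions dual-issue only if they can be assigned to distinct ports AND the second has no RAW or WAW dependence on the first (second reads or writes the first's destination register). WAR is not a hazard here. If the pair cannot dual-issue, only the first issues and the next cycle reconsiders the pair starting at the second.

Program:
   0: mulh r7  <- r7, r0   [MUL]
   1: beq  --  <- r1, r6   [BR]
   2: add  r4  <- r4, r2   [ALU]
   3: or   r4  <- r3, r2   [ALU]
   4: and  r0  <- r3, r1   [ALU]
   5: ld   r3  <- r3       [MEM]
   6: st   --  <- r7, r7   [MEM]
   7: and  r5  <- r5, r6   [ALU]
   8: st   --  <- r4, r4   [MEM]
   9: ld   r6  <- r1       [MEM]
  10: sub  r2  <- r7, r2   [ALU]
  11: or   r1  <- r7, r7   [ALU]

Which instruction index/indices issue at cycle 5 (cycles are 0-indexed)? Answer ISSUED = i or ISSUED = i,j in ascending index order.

c0: i0,i1 mulh.MUL beq.BR  2-wide
c1: i2 add.ALU  WAW r4
c2: i3,i4 or.ALU and.ALU  2-wide
c3: i5 ld.MEM  no-port MEM/MEM
c4: i6,i7 st.MEM and.ALU  2-wide
c5: i8 st.MEM  no-port MEM/MEM
c6: i9,i10 ld.MEM sub.ALU  2-wide
c7: i11 or.ALU  tail

ISSUED = 8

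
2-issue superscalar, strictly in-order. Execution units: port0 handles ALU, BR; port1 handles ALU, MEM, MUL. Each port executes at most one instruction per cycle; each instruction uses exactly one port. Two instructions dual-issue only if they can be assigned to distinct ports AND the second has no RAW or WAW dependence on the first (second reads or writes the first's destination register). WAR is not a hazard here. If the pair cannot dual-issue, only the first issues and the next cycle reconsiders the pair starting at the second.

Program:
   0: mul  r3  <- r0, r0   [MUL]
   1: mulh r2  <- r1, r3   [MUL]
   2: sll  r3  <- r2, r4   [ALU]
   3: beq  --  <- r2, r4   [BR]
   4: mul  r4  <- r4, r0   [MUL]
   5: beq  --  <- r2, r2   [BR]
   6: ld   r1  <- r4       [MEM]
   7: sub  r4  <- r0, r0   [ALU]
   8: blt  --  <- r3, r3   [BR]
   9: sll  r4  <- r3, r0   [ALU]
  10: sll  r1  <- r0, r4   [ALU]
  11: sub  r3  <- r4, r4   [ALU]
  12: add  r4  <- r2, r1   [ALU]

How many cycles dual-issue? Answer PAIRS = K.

0. mul @i0  | no-port MUL/MUL
1. mulh @i1  | RAW r2
2. sll;beq @i2+i3  | dual
3. mul;beq @i4+i5  | dual
4. ld;sub @i6+i7  | dual
5. blt;sll @i8+i9  | dual
6. sll;sub @i10+i11  | dual
7. add @i12  | tail

PAIRS = 5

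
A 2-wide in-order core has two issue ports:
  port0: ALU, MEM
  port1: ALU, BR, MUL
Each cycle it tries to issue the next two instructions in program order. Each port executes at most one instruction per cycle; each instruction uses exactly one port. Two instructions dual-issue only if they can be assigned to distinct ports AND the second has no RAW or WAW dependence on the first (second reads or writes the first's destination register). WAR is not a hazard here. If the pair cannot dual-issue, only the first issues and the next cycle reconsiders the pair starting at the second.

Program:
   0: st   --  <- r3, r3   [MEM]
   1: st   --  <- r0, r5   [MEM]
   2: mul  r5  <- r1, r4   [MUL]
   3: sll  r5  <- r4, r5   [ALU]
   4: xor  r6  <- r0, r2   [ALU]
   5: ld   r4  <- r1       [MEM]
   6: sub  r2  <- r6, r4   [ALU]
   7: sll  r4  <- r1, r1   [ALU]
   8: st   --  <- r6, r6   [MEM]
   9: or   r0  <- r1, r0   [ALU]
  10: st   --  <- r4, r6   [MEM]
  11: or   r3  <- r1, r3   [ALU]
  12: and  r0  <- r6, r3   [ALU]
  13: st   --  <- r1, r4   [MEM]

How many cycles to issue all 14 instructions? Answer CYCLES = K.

CYCLES = 8

  cy0 -> i0 (st.MEM) no-port MEM/MEM
  cy1 -> i1/i2 (st.MEM+mul.MUL) 2-wide
  cy2 -> i3/i4 (sll.ALU+xor.ALU) 2-wide
  cy3 -> i5 (ld.MEM) RAW r4
  cy4 -> i6/i7 (sub.ALU+sll.ALU) 2-wide
  cy5 -> i8/i9 (st.MEM+or.ALU) 2-wide
  cy6 -> i10/i11 (st.MEM+or.ALU) 2-wide
  cy7 -> i12/i13 (and.ALU+st.MEM) 2-wide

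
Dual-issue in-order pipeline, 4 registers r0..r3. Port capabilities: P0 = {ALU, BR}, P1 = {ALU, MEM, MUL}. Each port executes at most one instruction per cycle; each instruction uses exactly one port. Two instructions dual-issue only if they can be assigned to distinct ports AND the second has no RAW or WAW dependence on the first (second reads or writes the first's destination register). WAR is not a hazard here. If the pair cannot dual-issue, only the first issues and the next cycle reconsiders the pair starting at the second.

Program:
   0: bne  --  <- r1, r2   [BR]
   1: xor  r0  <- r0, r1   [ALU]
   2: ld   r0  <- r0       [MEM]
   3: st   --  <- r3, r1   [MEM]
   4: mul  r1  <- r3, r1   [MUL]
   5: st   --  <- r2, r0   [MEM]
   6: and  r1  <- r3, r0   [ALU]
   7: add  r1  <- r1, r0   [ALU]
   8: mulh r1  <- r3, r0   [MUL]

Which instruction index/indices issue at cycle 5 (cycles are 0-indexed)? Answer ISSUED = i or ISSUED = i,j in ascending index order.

#0 head=0: bne.BR;xor.ALU i0+i1 pair
#1 head=2: ld.MEM i2 no-port MEM/MEM
#2 head=3: st.MEM i3 no-port MEM/MUL
#3 head=4: mul.MUL i4 no-port MUL/MEM
#4 head=5: st.MEM;and.ALU i5+i6 pair
#5 head=7: add.ALU i7 WAW r1
#6 head=8: mulh.MUL i8 tail

ISSUED = 7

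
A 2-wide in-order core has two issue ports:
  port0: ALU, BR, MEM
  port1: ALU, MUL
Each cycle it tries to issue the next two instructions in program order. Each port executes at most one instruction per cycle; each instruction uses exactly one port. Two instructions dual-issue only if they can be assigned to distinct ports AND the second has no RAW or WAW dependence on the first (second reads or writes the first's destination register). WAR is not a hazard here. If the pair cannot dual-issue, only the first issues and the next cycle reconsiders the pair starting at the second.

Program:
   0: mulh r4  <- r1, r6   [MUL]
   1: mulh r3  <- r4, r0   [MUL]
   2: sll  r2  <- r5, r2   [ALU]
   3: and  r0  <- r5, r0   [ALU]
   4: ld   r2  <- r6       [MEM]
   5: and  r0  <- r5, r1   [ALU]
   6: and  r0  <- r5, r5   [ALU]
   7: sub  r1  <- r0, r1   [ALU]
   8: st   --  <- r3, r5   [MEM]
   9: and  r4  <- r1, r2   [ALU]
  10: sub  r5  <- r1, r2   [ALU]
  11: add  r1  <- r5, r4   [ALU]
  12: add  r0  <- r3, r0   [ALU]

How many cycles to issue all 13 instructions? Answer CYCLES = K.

CYCLES = 8

[0] i0  mulh.MUL  -- no-port MUL/MUL
[1] i1+i2  mulh.MUL sll.ALU  -- pair
[2] i3+i4  and.ALU ld.MEM  -- pair
[3] i5  and.ALU  -- WAW r0
[4] i6  and.ALU  -- RAW r0
[5] i7+i8  sub.ALU st.MEM  -- pair
[6] i9+i10  and.ALU sub.ALU  -- pair
[7] i11+i12  add.ALU add.ALU  -- pair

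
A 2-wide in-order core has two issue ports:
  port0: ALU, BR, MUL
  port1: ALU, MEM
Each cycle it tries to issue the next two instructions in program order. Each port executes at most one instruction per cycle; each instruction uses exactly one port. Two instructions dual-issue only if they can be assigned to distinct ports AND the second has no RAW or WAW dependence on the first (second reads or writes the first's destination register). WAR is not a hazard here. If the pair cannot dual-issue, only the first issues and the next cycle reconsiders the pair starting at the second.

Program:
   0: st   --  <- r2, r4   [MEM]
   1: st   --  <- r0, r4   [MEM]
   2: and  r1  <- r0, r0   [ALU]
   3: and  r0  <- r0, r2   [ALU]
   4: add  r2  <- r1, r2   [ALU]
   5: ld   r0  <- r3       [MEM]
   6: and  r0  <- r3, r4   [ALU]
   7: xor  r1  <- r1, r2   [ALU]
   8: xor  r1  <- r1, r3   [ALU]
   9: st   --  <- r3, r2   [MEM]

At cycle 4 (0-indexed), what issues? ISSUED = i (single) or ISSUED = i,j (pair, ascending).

  cy0 -> i0 (st) no-port MEM/MEM
  cy1 -> i1/i2 (st and) pair
  cy2 -> i3/i4 (and add) pair
  cy3 -> i5 (ld) WAW r0
  cy4 -> i6/i7 (and xor) pair
  cy5 -> i8/i9 (xor st) pair

ISSUED = 6,7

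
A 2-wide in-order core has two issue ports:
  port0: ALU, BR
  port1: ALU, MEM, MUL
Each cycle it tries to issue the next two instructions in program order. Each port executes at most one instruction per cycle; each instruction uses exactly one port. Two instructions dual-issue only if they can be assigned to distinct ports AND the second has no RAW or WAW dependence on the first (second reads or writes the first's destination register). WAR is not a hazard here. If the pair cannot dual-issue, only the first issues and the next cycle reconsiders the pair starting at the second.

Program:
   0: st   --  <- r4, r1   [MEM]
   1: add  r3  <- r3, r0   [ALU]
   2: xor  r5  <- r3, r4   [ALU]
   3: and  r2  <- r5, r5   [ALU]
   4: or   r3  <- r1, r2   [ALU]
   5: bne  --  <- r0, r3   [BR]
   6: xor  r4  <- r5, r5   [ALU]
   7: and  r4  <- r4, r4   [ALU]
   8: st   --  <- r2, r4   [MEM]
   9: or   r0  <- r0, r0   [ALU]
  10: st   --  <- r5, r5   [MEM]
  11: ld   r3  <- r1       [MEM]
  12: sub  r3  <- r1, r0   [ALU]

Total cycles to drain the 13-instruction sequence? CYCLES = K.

CYCLES = 10

c0: i0,i1 st add  pair
c1: i2 xor  RAW r5
c2: i3 and  RAW r2
c3: i4 or  RAW r3
c4: i5,i6 bne xor  pair
c5: i7 and  RAW r4
c6: i8,i9 st or  pair
c7: i10 st  no-port MEM/MEM
c8: i11 ld  WAW r3
c9: i12 sub  tail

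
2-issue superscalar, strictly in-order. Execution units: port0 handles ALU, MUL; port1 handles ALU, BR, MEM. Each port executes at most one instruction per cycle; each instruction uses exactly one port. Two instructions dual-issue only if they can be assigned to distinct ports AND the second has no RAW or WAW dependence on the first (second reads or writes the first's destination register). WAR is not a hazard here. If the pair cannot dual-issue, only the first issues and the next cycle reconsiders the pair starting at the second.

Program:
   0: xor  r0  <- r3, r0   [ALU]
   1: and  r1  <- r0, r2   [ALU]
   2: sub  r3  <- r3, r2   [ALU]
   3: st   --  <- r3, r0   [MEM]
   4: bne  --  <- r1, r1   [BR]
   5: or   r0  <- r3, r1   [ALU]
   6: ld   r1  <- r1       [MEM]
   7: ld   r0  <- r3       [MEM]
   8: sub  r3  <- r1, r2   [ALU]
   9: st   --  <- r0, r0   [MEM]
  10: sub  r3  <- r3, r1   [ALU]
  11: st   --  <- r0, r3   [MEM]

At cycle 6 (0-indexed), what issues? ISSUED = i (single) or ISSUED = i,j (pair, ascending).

#0 head=0: xor i0 RAW r0
#1 head=1: and sub i1&i2 2-wide
#2 head=3: st i3 no-port MEM/BR
#3 head=4: bne or i4&i5 2-wide
#4 head=6: ld i6 no-port MEM/MEM
#5 head=7: ld sub i7&i8 2-wide
#6 head=9: st sub i9&i10 2-wide
#7 head=11: st i11 tail

ISSUED = 9,10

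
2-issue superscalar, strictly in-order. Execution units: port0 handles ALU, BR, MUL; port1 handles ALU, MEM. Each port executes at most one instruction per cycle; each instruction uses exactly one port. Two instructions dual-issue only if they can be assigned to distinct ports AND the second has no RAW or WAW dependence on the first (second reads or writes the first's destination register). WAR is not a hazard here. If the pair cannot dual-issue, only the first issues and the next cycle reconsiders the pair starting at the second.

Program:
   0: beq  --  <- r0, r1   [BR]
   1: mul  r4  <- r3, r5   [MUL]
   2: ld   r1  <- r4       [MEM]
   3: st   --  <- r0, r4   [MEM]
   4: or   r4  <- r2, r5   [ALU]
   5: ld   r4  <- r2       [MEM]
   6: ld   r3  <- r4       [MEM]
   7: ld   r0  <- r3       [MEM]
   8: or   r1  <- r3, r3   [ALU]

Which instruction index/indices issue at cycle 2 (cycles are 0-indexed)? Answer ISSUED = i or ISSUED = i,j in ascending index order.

ISSUED = 2

t=0 i0:beq ; no-port BR/MUL
t=1 i1:mul ; RAW r4
t=2 i2:ld ; no-port MEM/MEM
t=3 i3+i4:st/or ; 2-wide
t=4 i5:ld ; no-port MEM/MEM
t=5 i6:ld ; no-port MEM/MEM
t=6 i7+i8:ld/or ; 2-wide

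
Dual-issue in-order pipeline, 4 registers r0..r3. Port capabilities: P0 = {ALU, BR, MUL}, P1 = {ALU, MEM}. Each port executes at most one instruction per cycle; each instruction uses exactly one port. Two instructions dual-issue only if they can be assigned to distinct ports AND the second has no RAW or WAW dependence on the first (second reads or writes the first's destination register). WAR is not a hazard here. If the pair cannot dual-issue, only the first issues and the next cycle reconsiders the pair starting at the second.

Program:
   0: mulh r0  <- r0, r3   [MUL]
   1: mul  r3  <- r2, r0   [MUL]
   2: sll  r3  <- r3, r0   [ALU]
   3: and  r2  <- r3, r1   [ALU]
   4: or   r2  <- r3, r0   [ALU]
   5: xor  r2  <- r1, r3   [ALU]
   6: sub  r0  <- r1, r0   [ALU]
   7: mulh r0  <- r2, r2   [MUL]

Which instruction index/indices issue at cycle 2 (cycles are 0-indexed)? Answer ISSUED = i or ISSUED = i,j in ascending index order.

  cy0 -> i0 (mulh.MUL) no-port MUL/MUL
  cy1 -> i1 (mul.MUL) RAW+WAW r3
  cy2 -> i2 (sll.ALU) RAW r3
  cy3 -> i3 (and.ALU) WAW r2
  cy4 -> i4 (or.ALU) WAW r2
  cy5 -> i5/i6 (xor.ALU+sub.ALU) dual
  cy6 -> i7 (mulh.MUL) tail

ISSUED = 2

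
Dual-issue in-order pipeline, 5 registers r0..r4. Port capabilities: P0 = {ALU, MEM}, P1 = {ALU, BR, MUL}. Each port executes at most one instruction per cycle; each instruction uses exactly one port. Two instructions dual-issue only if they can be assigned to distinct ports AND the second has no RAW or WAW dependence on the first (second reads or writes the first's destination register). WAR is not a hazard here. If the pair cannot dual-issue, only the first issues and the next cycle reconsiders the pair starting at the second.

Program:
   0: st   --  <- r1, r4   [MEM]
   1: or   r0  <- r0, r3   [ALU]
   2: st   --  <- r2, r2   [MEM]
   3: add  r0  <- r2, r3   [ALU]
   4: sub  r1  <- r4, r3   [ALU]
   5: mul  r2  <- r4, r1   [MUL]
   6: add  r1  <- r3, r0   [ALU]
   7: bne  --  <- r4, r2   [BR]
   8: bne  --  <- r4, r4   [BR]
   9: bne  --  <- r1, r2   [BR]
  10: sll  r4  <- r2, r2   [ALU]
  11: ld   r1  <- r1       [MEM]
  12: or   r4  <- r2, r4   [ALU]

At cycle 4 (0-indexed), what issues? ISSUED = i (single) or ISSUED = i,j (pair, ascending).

ISSUED = 7

c0: i0&i1 st;or  2-wide
c1: i2&i3 st;add  2-wide
c2: i4 sub  RAW r1
c3: i5&i6 mul;add  2-wide
c4: i7 bne  no-port BR/BR
c5: i8 bne  no-port BR/BR
c6: i9&i10 bne;sll  2-wide
c7: i11&i12 ld;or  2-wide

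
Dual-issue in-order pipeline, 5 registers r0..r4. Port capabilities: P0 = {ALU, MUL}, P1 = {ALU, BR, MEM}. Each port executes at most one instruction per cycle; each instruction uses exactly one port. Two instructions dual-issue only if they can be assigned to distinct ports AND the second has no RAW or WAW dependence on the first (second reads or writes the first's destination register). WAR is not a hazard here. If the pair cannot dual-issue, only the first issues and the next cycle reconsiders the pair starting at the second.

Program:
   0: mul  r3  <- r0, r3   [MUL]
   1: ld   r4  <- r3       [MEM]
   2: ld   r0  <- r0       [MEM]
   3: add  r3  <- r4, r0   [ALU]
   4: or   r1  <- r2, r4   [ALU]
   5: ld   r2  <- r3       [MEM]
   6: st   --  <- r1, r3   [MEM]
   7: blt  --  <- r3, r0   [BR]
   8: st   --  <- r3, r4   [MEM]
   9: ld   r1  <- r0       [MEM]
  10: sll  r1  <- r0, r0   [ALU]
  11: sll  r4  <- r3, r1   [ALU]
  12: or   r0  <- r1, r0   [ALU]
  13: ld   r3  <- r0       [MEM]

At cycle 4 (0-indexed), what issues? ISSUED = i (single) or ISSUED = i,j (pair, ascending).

[0] i0  mul.MUL  -- RAW r3
[1] i1  ld.MEM  -- no-port MEM/MEM
[2] i2  ld.MEM  -- RAW r0
[3] i3+i4  add.ALU;or.ALU  -- 2-wide
[4] i5  ld.MEM  -- no-port MEM/MEM
[5] i6  st.MEM  -- no-port MEM/BR
[6] i7  blt.BR  -- no-port BR/MEM
[7] i8  st.MEM  -- no-port MEM/MEM
[8] i9  ld.MEM  -- WAW r1
[9] i10  sll.ALU  -- RAW r1
[10] i11+i12  sll.ALU;or.ALU  -- 2-wide
[11] i13  ld.MEM  -- tail

ISSUED = 5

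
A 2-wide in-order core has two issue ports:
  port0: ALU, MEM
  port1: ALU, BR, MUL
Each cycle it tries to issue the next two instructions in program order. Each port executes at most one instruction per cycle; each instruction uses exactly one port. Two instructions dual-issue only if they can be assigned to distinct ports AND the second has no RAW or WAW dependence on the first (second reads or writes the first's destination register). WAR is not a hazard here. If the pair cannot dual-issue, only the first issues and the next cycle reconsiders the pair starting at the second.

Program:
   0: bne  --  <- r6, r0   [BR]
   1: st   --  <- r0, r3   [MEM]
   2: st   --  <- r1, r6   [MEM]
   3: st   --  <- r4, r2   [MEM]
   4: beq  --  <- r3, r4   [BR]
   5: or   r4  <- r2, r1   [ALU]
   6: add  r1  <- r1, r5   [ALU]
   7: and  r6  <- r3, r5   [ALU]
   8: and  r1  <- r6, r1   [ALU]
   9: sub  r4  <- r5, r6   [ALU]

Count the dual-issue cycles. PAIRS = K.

PAIRS = 4

0. bne.BR st.MEM @i0&i1  | 2-wide
1. st.MEM @i2  | no-port MEM/MEM
2. st.MEM beq.BR @i3&i4  | 2-wide
3. or.ALU add.ALU @i5&i6  | 2-wide
4. and.ALU @i7  | RAW r6
5. and.ALU sub.ALU @i8&i9  | 2-wide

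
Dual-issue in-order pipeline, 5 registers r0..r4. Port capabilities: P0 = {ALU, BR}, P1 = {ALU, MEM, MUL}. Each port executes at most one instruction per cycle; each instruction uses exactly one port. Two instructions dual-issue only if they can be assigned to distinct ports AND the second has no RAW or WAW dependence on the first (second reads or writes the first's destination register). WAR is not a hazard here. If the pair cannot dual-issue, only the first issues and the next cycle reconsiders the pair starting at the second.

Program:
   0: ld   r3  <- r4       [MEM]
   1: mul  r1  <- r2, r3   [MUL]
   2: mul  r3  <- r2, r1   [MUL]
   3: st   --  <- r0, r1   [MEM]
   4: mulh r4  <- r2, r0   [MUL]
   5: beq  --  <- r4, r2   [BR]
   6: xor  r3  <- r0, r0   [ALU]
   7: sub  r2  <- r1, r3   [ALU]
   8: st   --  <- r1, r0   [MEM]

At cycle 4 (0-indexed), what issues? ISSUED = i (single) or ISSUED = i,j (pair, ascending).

ISSUED = 4

t=0 i0:ld.MEM ; no-port MEM/MUL
t=1 i1:mul.MUL ; no-port MUL/MUL
t=2 i2:mul.MUL ; no-port MUL/MEM
t=3 i3:st.MEM ; no-port MEM/MUL
t=4 i4:mulh.MUL ; RAW r4
t=5 i5,i6:beq.BR;xor.ALU ; pair
t=6 i7,i8:sub.ALU;st.MEM ; pair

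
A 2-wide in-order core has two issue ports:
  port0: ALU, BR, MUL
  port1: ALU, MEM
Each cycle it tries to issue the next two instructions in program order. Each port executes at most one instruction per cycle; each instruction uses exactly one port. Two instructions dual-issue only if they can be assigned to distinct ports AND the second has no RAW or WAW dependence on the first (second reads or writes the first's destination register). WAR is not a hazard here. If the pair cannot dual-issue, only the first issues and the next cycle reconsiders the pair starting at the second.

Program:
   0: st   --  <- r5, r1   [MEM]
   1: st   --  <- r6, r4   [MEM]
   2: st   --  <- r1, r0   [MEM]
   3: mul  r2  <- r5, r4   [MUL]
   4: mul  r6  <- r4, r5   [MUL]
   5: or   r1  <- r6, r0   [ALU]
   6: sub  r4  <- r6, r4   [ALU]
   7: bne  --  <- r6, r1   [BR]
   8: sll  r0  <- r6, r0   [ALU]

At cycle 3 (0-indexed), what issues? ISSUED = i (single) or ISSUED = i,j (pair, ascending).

ISSUED = 4

#0 head=0: st i0 no-port MEM/MEM
#1 head=1: st i1 no-port MEM/MEM
#2 head=2: st+mul i2/i3 dual
#3 head=4: mul i4 RAW r6
#4 head=5: or+sub i5/i6 dual
#5 head=7: bne+sll i7/i8 dual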